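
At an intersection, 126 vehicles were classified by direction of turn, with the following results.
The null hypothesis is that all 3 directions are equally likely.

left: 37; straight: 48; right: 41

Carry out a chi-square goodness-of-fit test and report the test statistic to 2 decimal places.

1.48

Expected count for each of the 3 categories: 126/3 = 42.
cat           O        E   (O−E)²/E
left         37       42      0.595
straight     48       42      0.857
right        41       42      0.024
Sum = 1.48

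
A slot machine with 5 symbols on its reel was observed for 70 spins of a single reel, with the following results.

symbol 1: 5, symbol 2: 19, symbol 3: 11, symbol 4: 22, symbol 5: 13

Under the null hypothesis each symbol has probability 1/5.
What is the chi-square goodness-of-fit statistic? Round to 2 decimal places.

Expected count for each of the 5 categories: 70/5 = 14.
cat           O        E   (O−E)²/E
symbol 1      5       14      5.786
symbol 2     19       14      1.786
symbol 3     11       14      0.643
symbol 4     22       14      4.571
symbol 5     13       14      0.071
Sum = 12.86

12.86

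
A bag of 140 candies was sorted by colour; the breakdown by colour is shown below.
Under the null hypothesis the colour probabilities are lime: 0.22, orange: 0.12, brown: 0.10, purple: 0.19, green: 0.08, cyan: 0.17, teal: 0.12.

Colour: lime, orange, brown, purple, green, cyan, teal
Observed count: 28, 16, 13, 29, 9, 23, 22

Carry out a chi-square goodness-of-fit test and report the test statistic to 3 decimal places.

Expected counts E_i = n·p_i: 140×0.22 = 30.8, 140×0.12 = 16.8, 140×0.10 = 14, 140×0.19 = 26.6, 140×0.08 = 11.2, 140×0.17 = 23.8, 140×0.12 = 16.8.
lime: (28 − 30.8)²/30.8 = 7.84/30.8 = 0.2545
orange: (16 − 16.8)²/16.8 = 0.64/16.8 = 0.0381
brown: (13 − 14)²/14 = 1/14 = 0.0714
purple: (29 − 26.6)²/26.6 = 5.76/26.6 = 0.2165
green: (9 − 11.2)²/11.2 = 4.84/11.2 = 0.4321
cyan: (23 − 23.8)²/23.8 = 0.64/23.8 = 0.0269
teal: (22 − 16.8)²/16.8 = 27.04/16.8 = 1.6095
Sum = 2.649

2.649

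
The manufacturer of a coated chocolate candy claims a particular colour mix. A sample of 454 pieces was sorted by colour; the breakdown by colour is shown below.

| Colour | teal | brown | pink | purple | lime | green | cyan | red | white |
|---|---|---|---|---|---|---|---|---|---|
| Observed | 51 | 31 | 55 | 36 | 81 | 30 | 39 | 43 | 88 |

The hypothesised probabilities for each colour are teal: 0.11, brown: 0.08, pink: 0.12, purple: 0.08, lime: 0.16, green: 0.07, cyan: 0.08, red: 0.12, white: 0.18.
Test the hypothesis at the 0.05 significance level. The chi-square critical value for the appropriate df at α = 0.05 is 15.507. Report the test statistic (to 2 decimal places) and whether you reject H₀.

Expected counts E_i = n·p_i: 454×0.11 = 49.94, 454×0.08 = 36.32, 454×0.12 = 54.48, 454×0.08 = 36.32, 454×0.16 = 72.64, 454×0.07 = 31.78, 454×0.08 = 36.32, 454×0.12 = 54.48, 454×0.18 = 81.72.
teal: (51 − 49.94)²/49.94 = 1.1236/49.94 = 0.022
brown: (31 − 36.32)²/36.32 = 28.3024/36.32 = 0.779
pink: (55 − 54.48)²/54.48 = 0.2704/54.48 = 0.005
purple: (36 − 36.32)²/36.32 = 0.1024/36.32 = 0.003
lime: (81 − 72.64)²/72.64 = 69.8896/72.64 = 0.962
green: (30 − 31.78)²/31.78 = 3.1684/31.78 = 0.100
cyan: (39 − 36.32)²/36.32 = 7.1824/36.32 = 0.198
red: (43 − 54.48)²/54.48 = 131.7904/54.48 = 2.419
white: (88 − 81.72)²/81.72 = 39.4384/81.72 = 0.483
Sum = 4.97
df = 8. Since 4.97 < 15.507, we do not reject H₀.

4.97; do not reject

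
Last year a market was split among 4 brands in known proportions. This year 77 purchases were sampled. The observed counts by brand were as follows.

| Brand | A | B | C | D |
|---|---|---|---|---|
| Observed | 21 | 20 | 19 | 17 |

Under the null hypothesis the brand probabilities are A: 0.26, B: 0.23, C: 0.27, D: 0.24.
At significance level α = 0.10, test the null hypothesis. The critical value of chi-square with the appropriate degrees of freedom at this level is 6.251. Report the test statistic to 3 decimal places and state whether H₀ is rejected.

Expected counts E_i = n·p_i: 77×0.26 = 20.02, 77×0.23 = 17.71, 77×0.27 = 20.79, 77×0.24 = 18.48.
A: (21 − 20.02)²/20.02 = 0.9604/20.02 = 0.0480
B: (20 − 17.71)²/17.71 = 5.2441/17.71 = 0.2961
C: (19 − 20.79)²/20.79 = 3.2041/20.79 = 0.1541
D: (17 − 18.48)²/18.48 = 2.1904/18.48 = 0.1185
Sum = 0.617
df = 3. Since 0.617 < 6.251, we do not reject H₀.

0.617; do not reject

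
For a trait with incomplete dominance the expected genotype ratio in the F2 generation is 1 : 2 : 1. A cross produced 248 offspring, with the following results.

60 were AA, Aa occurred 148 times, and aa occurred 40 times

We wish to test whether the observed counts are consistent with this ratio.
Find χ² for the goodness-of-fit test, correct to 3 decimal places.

Ratio total = 4. Expected counts: 248×1/4 = 62, 248×2/4 = 124, 248×1/4 = 62.
AA: (60 − 62)²/62 = 4/62 = 0.0645
Aa: (148 − 124)²/124 = 576/124 = 4.6452
aa: (40 − 62)²/62 = 484/62 = 7.8065
Sum = 12.516

12.516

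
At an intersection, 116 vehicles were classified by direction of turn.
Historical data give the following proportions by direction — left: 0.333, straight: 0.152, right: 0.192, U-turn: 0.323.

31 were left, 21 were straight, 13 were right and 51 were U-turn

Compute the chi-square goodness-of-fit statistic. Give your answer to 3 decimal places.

Expected counts E_i = n·p_i: 116×0.333 = 38.628, 116×0.152 = 17.632, 116×0.192 = 22.272, 116×0.323 = 37.468.
cat           O        E   (O−E)²/E
left         31   38.628     1.5063
straight     21   17.632     0.6433
right        13   22.272     3.8600
U-turn       51   37.468     4.8872
Sum = 10.897

10.897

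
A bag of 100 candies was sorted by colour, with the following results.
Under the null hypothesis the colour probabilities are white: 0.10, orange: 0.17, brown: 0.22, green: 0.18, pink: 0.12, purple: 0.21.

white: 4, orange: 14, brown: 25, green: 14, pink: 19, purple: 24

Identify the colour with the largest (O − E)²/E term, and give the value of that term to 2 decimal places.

pink, 4.08

Expected counts E_i = n·p_i: 100×0.10 = 10, 100×0.17 = 17, 100×0.22 = 22, 100×0.18 = 18, 100×0.12 = 12, 100×0.21 = 21.
cat         O        E   (O−E)²/E
white       4       10      3.600
orange     14       17      0.529
brown      25       22      0.409
green      14       18      0.889
pink       19       12      4.083
purple     24       21      0.429
The largest term is for pink: 4.08.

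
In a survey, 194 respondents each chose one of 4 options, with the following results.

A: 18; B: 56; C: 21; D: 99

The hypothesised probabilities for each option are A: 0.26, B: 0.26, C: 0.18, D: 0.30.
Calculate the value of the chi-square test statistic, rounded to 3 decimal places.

55.627

Expected counts E_i = n·p_i: 194×0.26 = 50.44, 194×0.26 = 50.44, 194×0.18 = 34.92, 194×0.30 = 58.2.
χ² = (18−50.44)²/50.44 + (56−50.44)²/50.44 + (21−34.92)²/34.92 + (99−58.2)²/58.2
   = 20.8635 + 0.6129 + 5.5489 + 28.6021
Sum = 55.627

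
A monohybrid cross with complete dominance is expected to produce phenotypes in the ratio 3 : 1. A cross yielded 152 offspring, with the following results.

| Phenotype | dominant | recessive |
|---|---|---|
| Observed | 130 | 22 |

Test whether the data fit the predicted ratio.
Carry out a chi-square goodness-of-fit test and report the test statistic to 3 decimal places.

8.982

Ratio total = 4. Expected counts: 152×3/4 = 114, 152×1/4 = 38.
cat            O        E   (O−E)²/E
dominant     130      114     2.2456
recessive     22       38     6.7368
Sum = 8.982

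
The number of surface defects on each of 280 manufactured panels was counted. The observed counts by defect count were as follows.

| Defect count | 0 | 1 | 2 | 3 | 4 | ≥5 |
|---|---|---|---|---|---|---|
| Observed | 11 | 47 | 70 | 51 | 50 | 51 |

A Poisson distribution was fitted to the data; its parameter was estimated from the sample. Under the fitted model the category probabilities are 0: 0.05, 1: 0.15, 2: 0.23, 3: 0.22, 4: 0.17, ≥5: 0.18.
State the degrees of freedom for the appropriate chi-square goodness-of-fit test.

There are k = 6 categories and 1 parameter estimated from the data, so df = 6 − 1 − 1 = 4.

4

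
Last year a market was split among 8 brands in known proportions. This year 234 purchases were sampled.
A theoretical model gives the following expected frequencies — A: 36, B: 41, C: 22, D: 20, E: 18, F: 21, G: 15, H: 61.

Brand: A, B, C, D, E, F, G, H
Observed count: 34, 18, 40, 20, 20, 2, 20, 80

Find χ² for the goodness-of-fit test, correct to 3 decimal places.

52.738

cat         O        E   (O−E)²/E
A          34       36     0.1111
B          18       41    12.9024
C          40       22    14.7273
D          20       20     0.0000
E          20       18     0.2222
F           2       21    17.1905
G          20       15     1.6667
H          80       61     5.9180
Sum = 52.738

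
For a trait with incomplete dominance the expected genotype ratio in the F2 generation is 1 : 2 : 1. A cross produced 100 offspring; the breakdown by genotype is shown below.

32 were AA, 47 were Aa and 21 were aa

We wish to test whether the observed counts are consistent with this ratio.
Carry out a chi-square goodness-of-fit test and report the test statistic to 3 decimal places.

Ratio total = 4. Expected counts: 100×1/4 = 25, 100×2/4 = 50, 100×1/4 = 25.
AA: (32 − 25)²/25 = 49/25 = 1.9600
Aa: (47 − 50)²/50 = 9/50 = 0.1800
aa: (21 − 25)²/25 = 16/25 = 0.6400
Sum = 2.780

2.780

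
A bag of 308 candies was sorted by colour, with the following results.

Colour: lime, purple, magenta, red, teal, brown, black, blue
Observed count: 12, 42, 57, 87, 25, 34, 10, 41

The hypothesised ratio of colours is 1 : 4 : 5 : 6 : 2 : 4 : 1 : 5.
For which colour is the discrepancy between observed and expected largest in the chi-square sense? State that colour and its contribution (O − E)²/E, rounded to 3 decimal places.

red, 6.682

Ratio total = 28. Expected counts: 308×1/28 = 11, 308×4/28 = 44, 308×5/28 = 55, 308×6/28 = 66, 308×2/28 = 22, 308×4/28 = 44, 308×1/28 = 11, 308×5/28 = 55.
cat          O        E   (O−E)²/E
lime        12       11     0.0909
purple      42       44     0.0909
magenta     57       55     0.0727
red         87       66     6.6818
teal        25       22     0.4091
brown       34       44     2.2727
black       10       11     0.0909
blue        41       55     3.5636
The largest term is for red: 6.682.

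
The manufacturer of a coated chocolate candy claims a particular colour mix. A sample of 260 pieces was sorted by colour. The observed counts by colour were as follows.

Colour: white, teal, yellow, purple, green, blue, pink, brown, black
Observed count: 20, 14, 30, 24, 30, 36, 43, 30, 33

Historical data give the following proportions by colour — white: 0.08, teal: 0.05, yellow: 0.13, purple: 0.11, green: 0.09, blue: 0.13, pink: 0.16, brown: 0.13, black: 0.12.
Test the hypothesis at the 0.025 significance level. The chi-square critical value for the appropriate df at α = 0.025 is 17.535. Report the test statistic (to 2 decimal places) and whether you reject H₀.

3.86; do not reject

Expected counts E_i = n·p_i: 260×0.08 = 20.8, 260×0.05 = 13, 260×0.13 = 33.8, 260×0.11 = 28.6, 260×0.09 = 23.4, 260×0.13 = 33.8, 260×0.16 = 41.6, 260×0.13 = 33.8, 260×0.12 = 31.2.
cat         O        E   (O−E)²/E
white      20     20.8      0.031
teal       14       13      0.077
yellow     30     33.8      0.427
purple     24     28.6      0.740
green      30     23.4      1.862
blue       36     33.8      0.143
pink       43     41.6      0.047
brown      30     33.8      0.427
black      33     31.2      0.104
Sum = 3.86
df = 8. Since 3.86 < 17.535, we do not reject H₀.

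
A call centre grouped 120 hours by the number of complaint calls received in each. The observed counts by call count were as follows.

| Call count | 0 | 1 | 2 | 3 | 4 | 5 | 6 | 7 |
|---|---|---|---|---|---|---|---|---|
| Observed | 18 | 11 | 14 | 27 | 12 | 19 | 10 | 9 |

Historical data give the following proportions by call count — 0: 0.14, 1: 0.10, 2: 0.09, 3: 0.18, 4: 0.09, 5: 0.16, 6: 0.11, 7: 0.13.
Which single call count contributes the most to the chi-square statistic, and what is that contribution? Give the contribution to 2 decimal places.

Expected counts E_i = n·p_i: 120×0.14 = 16.8, 120×0.10 = 12, 120×0.09 = 10.8, 120×0.18 = 21.6, 120×0.09 = 10.8, 120×0.16 = 19.2, 120×0.11 = 13.2, 120×0.13 = 15.6.
χ² = (18−16.8)²/16.8 + (11−12)²/12 + (14−10.8)²/10.8 + (27−21.6)²/21.6 + (12−10.8)²/10.8 + (19−19.2)²/19.2 + (10−13.2)²/13.2 + (9−15.6)²/15.6
   = 0.086 + 0.083 + 0.948 + 1.350 + 0.133 + 0.002 + 0.776 + 2.792
The largest term is for 7: 2.79.

7, 2.79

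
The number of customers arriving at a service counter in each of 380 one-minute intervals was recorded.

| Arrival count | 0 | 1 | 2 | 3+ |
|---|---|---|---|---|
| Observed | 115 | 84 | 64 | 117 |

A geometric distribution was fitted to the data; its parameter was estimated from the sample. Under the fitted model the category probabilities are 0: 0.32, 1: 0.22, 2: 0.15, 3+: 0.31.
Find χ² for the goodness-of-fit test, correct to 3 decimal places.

1.225

Expected counts E_i = n·p_i: 380×0.32 = 121.6, 380×0.22 = 83.6, 380×0.15 = 57, 380×0.31 = 117.8.
cat         O        E   (O−E)²/E
0         115    121.6     0.3582
1          84     83.6     0.0019
2          64       57     0.8596
3+        117    117.8     0.0054
Sum = 1.225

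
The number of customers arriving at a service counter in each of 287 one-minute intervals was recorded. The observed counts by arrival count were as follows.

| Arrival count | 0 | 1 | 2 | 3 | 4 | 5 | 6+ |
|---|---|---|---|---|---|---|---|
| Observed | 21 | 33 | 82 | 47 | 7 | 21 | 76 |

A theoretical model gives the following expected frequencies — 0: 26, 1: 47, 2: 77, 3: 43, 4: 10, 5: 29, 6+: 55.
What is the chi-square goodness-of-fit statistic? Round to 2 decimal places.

0: (21 − 26)²/26 = 25/26 = 0.962
1: (33 − 47)²/47 = 196/47 = 4.170
2: (82 − 77)²/77 = 25/77 = 0.325
3: (47 − 43)²/43 = 16/43 = 0.372
4: (7 − 10)²/10 = 9/10 = 0.900
5: (21 − 29)²/29 = 64/29 = 2.207
6+: (76 − 55)²/55 = 441/55 = 8.018
Sum = 16.95

16.95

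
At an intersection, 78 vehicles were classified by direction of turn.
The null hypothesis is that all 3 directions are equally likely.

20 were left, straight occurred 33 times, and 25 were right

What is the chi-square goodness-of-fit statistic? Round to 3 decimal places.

Under H₀ each category has probability 1/3, so each expected count is 78/3 = 26.
χ² = (20−26)²/26 + (33−26)²/26 + (25−26)²/26
   = 1.3846 + 1.8846 + 0.0385
Sum = 3.308

3.308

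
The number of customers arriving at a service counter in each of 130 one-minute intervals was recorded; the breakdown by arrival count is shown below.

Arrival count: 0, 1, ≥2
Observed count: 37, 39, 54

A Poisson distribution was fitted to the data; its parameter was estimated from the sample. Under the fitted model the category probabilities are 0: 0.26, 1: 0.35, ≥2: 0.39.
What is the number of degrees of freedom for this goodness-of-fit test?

1

There are k = 3 categories and 1 parameter estimated from the data, so df = 3 − 1 − 1 = 1.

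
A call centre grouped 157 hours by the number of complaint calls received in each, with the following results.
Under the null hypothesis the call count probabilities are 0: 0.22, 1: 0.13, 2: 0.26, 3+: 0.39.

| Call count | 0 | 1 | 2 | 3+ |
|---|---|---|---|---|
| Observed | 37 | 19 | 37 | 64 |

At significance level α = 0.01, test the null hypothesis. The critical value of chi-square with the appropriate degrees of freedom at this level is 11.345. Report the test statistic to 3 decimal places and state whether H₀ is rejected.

0.755; do not reject

Expected counts E_i = n·p_i: 157×0.22 = 34.54, 157×0.13 = 20.41, 157×0.26 = 40.82, 157×0.39 = 61.23.
0: (37 − 34.54)²/34.54 = 6.0516/34.54 = 0.1752
1: (19 − 20.41)²/20.41 = 1.9881/20.41 = 0.0974
2: (37 − 40.82)²/40.82 = 14.5924/40.82 = 0.3575
3+: (64 − 61.23)²/61.23 = 7.6729/61.23 = 0.1253
Sum = 0.755
df = 3. Since 0.755 < 11.345, we do not reject H₀.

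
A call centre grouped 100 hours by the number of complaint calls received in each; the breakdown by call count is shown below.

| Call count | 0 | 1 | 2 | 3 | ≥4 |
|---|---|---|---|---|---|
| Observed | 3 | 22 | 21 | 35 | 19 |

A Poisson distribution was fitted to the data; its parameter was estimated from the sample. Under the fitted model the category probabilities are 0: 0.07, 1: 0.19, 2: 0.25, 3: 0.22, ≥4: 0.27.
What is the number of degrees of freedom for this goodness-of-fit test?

3

There are k = 5 categories and 1 parameter estimated from the data, so df = 5 − 1 − 1 = 3.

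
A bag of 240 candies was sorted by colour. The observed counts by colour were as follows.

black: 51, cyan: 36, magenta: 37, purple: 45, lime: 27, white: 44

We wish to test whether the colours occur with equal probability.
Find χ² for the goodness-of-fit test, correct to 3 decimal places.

8.900

Under H₀ each category has probability 1/6, so each expected count is 240/6 = 40.
χ² = (51−40)²/40 + (36−40)²/40 + (37−40)²/40 + (45−40)²/40 + (27−40)²/40 + (44−40)²/40
   = 3.0250 + 0.4000 + 0.2250 + 0.6250 + 4.2250 + 0.4000
Sum = 8.900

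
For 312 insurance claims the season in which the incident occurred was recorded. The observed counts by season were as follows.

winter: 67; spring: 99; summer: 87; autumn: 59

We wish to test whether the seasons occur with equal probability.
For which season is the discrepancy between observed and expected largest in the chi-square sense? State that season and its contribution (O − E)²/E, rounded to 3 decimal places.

Expected count for each of the 4 categories: 312/4 = 78.
cat         O        E   (O−E)²/E
winter     67       78     1.5513
spring     99       78     5.6538
summer     87       78     1.0385
autumn     59       78     4.6282
The largest term is for spring: 5.654.

spring, 5.654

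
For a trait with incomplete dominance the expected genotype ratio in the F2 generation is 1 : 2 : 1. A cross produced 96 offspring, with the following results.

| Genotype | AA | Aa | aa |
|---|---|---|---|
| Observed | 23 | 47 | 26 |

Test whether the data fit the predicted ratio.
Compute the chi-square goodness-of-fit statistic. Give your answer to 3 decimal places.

Ratio total = 4. Expected counts: 96×1/4 = 24, 96×2/4 = 48, 96×1/4 = 24.
χ² = (23−24)²/24 + (47−48)²/48 + (26−24)²/24
   = 0.0417 + 0.0208 + 0.1667
Sum = 0.229

0.229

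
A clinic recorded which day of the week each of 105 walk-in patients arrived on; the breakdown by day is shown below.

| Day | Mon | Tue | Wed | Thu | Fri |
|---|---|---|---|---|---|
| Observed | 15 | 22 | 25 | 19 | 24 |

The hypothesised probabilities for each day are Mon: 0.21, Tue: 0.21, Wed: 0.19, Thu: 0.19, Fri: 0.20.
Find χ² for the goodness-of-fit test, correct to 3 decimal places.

4.006

Expected counts E_i = n·p_i: 105×0.21 = 22.05, 105×0.21 = 22.05, 105×0.19 = 19.95, 105×0.19 = 19.95, 105×0.20 = 21.
Mon: (15 − 22.05)²/22.05 = 49.7025/22.05 = 2.2541
Tue: (22 − 22.05)²/22.05 = 0.0025/22.05 = 0.0001
Wed: (25 − 19.95)²/19.95 = 25.5025/19.95 = 1.2783
Thu: (19 − 19.95)²/19.95 = 0.9025/19.95 = 0.0452
Fri: (24 − 21)²/21 = 9/21 = 0.4286
Sum = 4.006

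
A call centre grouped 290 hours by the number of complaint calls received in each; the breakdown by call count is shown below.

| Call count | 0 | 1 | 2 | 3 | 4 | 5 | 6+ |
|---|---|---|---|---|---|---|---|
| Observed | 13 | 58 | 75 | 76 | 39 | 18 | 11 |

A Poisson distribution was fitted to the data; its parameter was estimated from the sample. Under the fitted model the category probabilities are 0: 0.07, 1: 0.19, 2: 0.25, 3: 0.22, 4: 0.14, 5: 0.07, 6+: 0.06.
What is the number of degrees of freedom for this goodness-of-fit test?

5

There are k = 7 categories and 1 parameter estimated from the data, so df = 7 − 1 − 1 = 5.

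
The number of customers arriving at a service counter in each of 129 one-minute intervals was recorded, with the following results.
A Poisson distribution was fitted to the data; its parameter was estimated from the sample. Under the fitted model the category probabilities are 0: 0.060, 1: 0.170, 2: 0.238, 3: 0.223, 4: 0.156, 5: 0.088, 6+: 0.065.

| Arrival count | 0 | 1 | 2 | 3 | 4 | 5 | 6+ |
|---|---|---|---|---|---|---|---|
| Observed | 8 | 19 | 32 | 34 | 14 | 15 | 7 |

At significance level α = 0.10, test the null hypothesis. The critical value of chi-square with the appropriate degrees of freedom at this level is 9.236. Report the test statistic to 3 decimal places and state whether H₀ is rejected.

Expected counts E_i = n·p_i: 129×0.060 = 7.74, 129×0.170 = 21.93, 129×0.238 = 30.702, 129×0.223 = 28.767, 129×0.156 = 20.124, 129×0.088 = 11.352, 129×0.065 = 8.385.
0: (8 − 7.74)²/7.74 = 0.0676/7.74 = 0.0087
1: (19 − 21.93)²/21.93 = 8.5849/21.93 = 0.3915
2: (32 − 30.702)²/30.702 = 1.684804/30.702 = 0.0549
3: (34 − 28.767)²/28.767 = 27.384289/28.767 = 0.9519
4: (14 − 20.124)²/20.124 = 37.503376/20.124 = 1.8636
5: (15 − 11.352)²/11.352 = 13.307904/11.352 = 1.1723
6+: (7 − 8.385)²/8.385 = 1.918225/8.385 = 0.2288
Sum = 4.672
df = 5. Since 4.672 < 9.236, we do not reject H₀.

4.672; do not reject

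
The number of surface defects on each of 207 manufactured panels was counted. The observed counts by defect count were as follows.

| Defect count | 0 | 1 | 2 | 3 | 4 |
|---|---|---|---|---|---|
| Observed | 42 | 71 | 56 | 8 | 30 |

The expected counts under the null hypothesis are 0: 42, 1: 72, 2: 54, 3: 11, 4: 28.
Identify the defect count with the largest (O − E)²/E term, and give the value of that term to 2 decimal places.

cat         O        E   (O−E)²/E
0          42       42      0.000
1          71       72      0.014
2          56       54      0.074
3           8       11      0.818
4          30       28      0.143
The largest term is for 3: 0.82.

3, 0.82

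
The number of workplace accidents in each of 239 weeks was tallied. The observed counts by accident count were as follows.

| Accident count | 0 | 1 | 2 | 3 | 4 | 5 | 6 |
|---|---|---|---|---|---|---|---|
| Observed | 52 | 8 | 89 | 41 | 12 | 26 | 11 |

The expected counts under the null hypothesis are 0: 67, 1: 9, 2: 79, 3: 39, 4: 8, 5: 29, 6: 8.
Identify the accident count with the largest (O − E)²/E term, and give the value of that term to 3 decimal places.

0, 3.358

cat         O        E   (O−E)²/E
0          52       67     3.3582
1           8        9     0.1111
2          89       79     1.2658
3          41       39     0.1026
4          12        8     2.0000
5          26       29     0.3103
6          11        8     1.1250
The largest term is for 0: 3.358.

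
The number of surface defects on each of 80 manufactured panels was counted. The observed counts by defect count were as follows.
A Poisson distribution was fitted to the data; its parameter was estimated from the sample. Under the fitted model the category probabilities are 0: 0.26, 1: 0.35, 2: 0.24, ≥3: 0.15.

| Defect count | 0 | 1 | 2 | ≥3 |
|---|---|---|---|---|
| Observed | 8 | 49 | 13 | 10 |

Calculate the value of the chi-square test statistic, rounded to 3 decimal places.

25.962

Expected counts E_i = n·p_i: 80×0.26 = 20.8, 80×0.35 = 28, 80×0.24 = 19.2, 80×0.15 = 12.
cat         O        E   (O−E)²/E
0           8     20.8     7.8769
1          49       28    15.7500
2          13     19.2     2.0021
≥3         10       12     0.3333
Sum = 25.962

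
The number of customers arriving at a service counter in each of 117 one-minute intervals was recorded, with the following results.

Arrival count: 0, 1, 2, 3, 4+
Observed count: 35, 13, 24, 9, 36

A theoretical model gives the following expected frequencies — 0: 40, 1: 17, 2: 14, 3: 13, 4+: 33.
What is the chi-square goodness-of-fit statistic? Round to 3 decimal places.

0: (35 − 40)²/40 = 25/40 = 0.6250
1: (13 − 17)²/17 = 16/17 = 0.9412
2: (24 − 14)²/14 = 100/14 = 7.1429
3: (9 − 13)²/13 = 16/13 = 1.2308
4+: (36 − 33)²/33 = 9/33 = 0.2727
Sum = 10.213

10.213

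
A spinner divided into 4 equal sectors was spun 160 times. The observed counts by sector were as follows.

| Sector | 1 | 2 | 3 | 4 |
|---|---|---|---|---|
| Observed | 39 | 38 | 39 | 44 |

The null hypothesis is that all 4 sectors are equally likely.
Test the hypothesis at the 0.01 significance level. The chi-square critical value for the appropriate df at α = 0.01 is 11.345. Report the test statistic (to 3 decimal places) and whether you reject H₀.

Under H₀ each category has probability 1/4, so each expected count is 160/4 = 40.
cat         O        E   (O−E)²/E
1          39       40     0.0250
2          38       40     0.1000
3          39       40     0.0250
4          44       40     0.4000
Sum = 0.550
df = 3. Since 0.550 < 11.345, we do not reject H₀.

0.550; do not reject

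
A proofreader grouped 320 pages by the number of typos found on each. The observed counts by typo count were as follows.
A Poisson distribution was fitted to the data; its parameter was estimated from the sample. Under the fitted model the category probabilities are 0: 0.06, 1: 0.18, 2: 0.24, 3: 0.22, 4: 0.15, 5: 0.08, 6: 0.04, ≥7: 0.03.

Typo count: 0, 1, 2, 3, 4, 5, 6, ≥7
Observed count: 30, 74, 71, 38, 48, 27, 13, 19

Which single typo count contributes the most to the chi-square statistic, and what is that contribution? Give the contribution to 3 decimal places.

Expected counts E_i = n·p_i: 320×0.06 = 19.2, 320×0.18 = 57.6, 320×0.24 = 76.8, 320×0.22 = 70.4, 320×0.15 = 48, 320×0.08 = 25.6, 320×0.04 = 12.8, 320×0.03 = 9.6.
cat         O        E   (O−E)²/E
0          30     19.2     6.0750
1          74     57.6     4.6694
2          71     76.8     0.4380
3          38     70.4    14.9114
4          48       48     0.0000
5          27     25.6     0.0766
6          13     12.8     0.0031
≥7         19      9.6     9.2042
The largest term is for 3: 14.911.

3, 14.911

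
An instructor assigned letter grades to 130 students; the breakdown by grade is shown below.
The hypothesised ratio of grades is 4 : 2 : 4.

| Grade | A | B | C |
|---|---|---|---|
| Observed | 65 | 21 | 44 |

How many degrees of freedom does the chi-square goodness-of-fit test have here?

There are k = 3 categories and no parameters were estimated from the data, so df = 3 − 1 = 2.

2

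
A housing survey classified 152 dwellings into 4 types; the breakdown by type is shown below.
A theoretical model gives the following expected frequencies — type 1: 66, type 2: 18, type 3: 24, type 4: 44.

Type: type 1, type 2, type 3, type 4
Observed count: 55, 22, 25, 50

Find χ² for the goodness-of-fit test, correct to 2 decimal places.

type 1: (55 − 66)²/66 = 121/66 = 1.833
type 2: (22 − 18)²/18 = 16/18 = 0.889
type 3: (25 − 24)²/24 = 1/24 = 0.042
type 4: (50 − 44)²/44 = 36/44 = 0.818
Sum = 3.58

3.58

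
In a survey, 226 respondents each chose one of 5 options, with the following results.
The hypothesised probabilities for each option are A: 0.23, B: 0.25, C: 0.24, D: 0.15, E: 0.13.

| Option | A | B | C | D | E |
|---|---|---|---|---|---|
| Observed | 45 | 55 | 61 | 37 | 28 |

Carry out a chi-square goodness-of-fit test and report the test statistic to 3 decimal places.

2.168

Expected counts E_i = n·p_i: 226×0.23 = 51.98, 226×0.25 = 56.5, 226×0.24 = 54.24, 226×0.15 = 33.9, 226×0.13 = 29.38.
χ² = (45−51.98)²/51.98 + (55−56.5)²/56.5 + (61−54.24)²/54.24 + (37−33.9)²/33.9 + (28−29.38)²/29.38
   = 0.9373 + 0.0398 + 0.8425 + 0.2835 + 0.0648
Sum = 2.168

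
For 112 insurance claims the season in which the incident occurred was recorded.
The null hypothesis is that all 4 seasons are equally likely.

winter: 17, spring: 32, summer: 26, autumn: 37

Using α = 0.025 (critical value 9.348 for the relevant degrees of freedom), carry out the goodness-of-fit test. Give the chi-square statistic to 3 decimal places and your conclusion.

Expected count for each of the 4 categories: 112/4 = 28.
cat         O        E   (O−E)²/E
winter     17       28     4.3214
spring     32       28     0.5714
summer     26       28     0.1429
autumn     37       28     2.8929
Sum = 7.929
df = 3. Since 7.929 < 9.348, we do not reject H₀.

7.929; do not reject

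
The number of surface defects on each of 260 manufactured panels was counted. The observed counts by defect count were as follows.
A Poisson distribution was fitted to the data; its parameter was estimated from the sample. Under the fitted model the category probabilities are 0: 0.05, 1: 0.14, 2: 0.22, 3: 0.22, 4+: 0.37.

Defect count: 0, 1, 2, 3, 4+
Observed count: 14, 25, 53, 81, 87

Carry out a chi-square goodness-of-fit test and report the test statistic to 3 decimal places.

Expected counts E_i = n·p_i: 260×0.05 = 13, 260×0.14 = 36.4, 260×0.22 = 57.2, 260×0.22 = 57.2, 260×0.37 = 96.2.
cat         O        E   (O−E)²/E
0          14       13     0.0769
1          25     36.4     3.5703
2          53     57.2     0.3084
3          81     57.2     9.9028
4+         87     96.2     0.8798
Sum = 14.738

14.738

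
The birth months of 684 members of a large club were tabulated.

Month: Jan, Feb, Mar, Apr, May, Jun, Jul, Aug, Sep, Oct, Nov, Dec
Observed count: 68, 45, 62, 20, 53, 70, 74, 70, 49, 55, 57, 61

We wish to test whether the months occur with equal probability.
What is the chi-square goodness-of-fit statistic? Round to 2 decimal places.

41.86

Under H₀ each category has probability 1/12, so each expected count is 684/12 = 57.
cat         O        E   (O−E)²/E
Jan        68       57      2.123
Feb        45       57      2.526
Mar        62       57      0.439
Apr        20       57     24.018
May        53       57      0.281
Jun        70       57      2.965
Jul        74       57      5.070
Aug        70       57      2.965
Sep        49       57      1.123
Oct        55       57      0.070
Nov        57       57      0.000
Dec        61       57      0.281
Sum = 41.86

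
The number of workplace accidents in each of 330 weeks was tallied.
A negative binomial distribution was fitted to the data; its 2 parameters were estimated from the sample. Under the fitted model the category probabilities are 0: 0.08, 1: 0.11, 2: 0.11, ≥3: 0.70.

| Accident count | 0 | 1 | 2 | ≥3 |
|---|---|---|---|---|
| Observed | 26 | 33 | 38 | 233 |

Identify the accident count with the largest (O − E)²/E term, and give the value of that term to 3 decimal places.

1, 0.300

Expected counts E_i = n·p_i: 330×0.08 = 26.4, 330×0.11 = 36.3, 330×0.11 = 36.3, 330×0.70 = 231.
χ² = (26−26.4)²/26.4 + (33−36.3)²/36.3 + (38−36.3)²/36.3 + (233−231)²/231
   = 0.0061 + 0.3000 + 0.0796 + 0.0173
The largest term is for 1: 0.300.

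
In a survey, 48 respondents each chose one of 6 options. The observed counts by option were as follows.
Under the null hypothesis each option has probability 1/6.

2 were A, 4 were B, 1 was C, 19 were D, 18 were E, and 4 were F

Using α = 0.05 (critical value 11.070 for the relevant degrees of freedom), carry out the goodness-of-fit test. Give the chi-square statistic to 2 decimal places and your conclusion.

42.25; reject

Under H₀ each category has probability 1/6, so each expected count is 48/6 = 8.
cat         O        E   (O−E)²/E
A           2        8      4.500
B           4        8      2.000
C           1        8      6.125
D          19        8     15.125
E          18        8     12.500
F           4        8      2.000
Sum = 42.25
df = 5. Since 42.25 > 11.070, we reject H₀.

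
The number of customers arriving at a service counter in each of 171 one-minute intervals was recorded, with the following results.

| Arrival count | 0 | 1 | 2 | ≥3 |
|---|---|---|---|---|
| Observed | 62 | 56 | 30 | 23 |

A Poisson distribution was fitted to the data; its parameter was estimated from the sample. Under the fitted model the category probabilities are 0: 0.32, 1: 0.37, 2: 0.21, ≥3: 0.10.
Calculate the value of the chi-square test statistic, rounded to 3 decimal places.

Expected counts E_i = n·p_i: 171×0.32 = 54.72, 171×0.37 = 63.27, 171×0.21 = 35.91, 171×0.10 = 17.1.
χ² = (62−54.72)²/54.72 + (56−63.27)²/63.27 + (30−35.91)²/35.91 + (23−17.1)²/17.1
   = 0.9685 + 0.8354 + 0.9727 + 2.0357
Sum = 4.812

4.812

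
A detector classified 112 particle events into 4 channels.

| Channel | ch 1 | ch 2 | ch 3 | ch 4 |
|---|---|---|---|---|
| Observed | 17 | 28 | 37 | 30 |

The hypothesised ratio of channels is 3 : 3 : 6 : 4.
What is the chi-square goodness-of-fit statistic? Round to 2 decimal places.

3.83

Ratio total = 16. Expected counts: 112×3/16 = 21, 112×3/16 = 21, 112×6/16 = 42, 112×4/16 = 28.
χ² = (17−21)²/21 + (28−21)²/21 + (37−42)²/42 + (30−28)²/28
   = 0.762 + 2.333 + 0.595 + 0.143
Sum = 3.83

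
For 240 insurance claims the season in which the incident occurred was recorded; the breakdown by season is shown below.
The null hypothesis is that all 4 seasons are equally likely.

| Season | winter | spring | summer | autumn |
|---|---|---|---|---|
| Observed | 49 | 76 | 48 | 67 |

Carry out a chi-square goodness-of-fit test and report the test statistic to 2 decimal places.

Expected count for each of the 4 categories: 240/4 = 60.
χ² = (49−60)²/60 + (76−60)²/60 + (48−60)²/60 + (67−60)²/60
   = 2.017 + 4.267 + 2.400 + 0.817
Sum = 9.50

9.50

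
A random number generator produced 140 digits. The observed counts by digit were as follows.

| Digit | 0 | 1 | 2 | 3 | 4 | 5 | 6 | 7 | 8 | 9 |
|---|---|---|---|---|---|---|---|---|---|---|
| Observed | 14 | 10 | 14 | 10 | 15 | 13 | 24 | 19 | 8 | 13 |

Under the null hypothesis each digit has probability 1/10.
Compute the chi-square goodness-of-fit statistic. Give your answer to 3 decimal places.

14.000

Under H₀ each category has probability 1/10, so each expected count is 140/10 = 14.
cat         O        E   (O−E)²/E
0          14       14     0.0000
1          10       14     1.1429
2          14       14     0.0000
3          10       14     1.1429
4          15       14     0.0714
5          13       14     0.0714
6          24       14     7.1429
7          19       14     1.7857
8           8       14     2.5714
9          13       14     0.0714
Sum = 14.000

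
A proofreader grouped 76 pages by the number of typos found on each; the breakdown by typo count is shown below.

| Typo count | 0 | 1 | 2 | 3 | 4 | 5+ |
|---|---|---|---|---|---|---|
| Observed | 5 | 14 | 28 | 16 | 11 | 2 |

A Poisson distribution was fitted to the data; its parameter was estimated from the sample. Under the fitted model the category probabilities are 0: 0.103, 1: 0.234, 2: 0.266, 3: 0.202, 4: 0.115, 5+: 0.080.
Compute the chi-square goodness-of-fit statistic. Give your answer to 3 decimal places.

8.174

Expected counts E_i = n·p_i: 76×0.103 = 7.828, 76×0.234 = 17.784, 76×0.266 = 20.216, 76×0.202 = 15.352, 76×0.115 = 8.74, 76×0.080 = 6.08.
0: (5 − 7.828)²/7.828 = 7.997584/7.828 = 1.0217
1: (14 − 17.784)²/17.784 = 14.318656/17.784 = 0.8051
2: (28 − 20.216)²/20.216 = 60.590656/20.216 = 2.9972
3: (16 − 15.352)²/15.352 = 0.419904/15.352 = 0.0274
4: (11 − 8.74)²/8.74 = 5.1076/8.74 = 0.5844
5+: (2 − 6.08)²/6.08 = 16.6464/6.08 = 2.7379
Sum = 8.174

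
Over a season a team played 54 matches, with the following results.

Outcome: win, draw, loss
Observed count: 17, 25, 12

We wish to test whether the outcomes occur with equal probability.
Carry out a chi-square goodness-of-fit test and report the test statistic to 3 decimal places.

Under H₀ each category has probability 1/3, so each expected count is 54/3 = 18.
win: (17 − 18)²/18 = 1/18 = 0.0556
draw: (25 − 18)²/18 = 49/18 = 2.7222
loss: (12 − 18)²/18 = 36/18 = 2.0000
Sum = 4.778

4.778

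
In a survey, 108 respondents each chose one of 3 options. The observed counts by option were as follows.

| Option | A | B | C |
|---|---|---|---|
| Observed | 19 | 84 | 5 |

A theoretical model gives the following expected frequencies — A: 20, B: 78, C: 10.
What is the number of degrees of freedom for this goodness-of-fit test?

There are k = 3 categories and no parameters were estimated from the data, so df = 3 − 1 = 2.

2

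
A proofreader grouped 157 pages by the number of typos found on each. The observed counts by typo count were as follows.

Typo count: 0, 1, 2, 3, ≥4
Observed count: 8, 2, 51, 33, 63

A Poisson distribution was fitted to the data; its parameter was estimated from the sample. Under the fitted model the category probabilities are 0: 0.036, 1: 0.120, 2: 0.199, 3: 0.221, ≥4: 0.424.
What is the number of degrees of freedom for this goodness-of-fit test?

3

There are k = 5 categories and 1 parameter estimated from the data, so df = 5 − 1 − 1 = 3.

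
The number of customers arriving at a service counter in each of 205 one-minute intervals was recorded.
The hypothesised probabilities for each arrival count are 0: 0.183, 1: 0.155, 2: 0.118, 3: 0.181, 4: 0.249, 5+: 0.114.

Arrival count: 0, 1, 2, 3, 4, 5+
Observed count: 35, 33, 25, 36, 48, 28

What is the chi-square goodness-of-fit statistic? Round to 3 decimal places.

Expected counts E_i = n·p_i: 205×0.183 = 37.515, 205×0.155 = 31.775, 205×0.118 = 24.19, 205×0.181 = 37.105, 205×0.249 = 51.045, 205×0.114 = 23.37.
χ² = (35−37.515)²/37.515 + (33−31.775)²/31.775 + (25−24.19)²/24.19 + (36−37.105)²/37.105 + (48−51.045)²/51.045 + (28−23.37)²/23.37
   = 0.1686 + 0.0472 + 0.0271 + 0.0329 + 0.1816 + 0.9173
Sum = 1.375

1.375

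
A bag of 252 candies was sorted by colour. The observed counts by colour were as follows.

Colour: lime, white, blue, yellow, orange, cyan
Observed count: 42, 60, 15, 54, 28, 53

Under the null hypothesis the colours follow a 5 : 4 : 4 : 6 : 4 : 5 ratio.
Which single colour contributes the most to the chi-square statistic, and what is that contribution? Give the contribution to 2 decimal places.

Ratio total = 28. Expected counts: 252×5/28 = 45, 252×4/28 = 36, 252×4/28 = 36, 252×6/28 = 54, 252×4/28 = 36, 252×5/28 = 45.
cat         O        E   (O−E)²/E
lime       42       45      0.200
white      60       36     16.000
blue       15       36     12.250
yellow     54       54      0.000
orange     28       36      1.778
cyan       53       45      1.422
The largest term is for white: 16.00.

white, 16.00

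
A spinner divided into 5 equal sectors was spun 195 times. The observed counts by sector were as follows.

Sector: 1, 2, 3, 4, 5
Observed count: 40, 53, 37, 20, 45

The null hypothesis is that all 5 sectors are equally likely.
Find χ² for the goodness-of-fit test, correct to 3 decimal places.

15.333

Expected count for each of the 5 categories: 195/5 = 39.
cat         O        E   (O−E)²/E
1          40       39     0.0256
2          53       39     5.0256
3          37       39     0.1026
4          20       39     9.2564
5          45       39     0.9231
Sum = 15.333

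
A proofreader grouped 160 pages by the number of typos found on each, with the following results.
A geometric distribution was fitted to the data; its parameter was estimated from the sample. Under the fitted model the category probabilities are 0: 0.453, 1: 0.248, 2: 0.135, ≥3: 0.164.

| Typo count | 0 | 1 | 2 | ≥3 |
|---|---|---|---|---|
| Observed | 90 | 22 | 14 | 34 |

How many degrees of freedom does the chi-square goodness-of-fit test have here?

There are k = 4 categories and 1 parameter estimated from the data, so df = 4 − 1 − 1 = 2.

2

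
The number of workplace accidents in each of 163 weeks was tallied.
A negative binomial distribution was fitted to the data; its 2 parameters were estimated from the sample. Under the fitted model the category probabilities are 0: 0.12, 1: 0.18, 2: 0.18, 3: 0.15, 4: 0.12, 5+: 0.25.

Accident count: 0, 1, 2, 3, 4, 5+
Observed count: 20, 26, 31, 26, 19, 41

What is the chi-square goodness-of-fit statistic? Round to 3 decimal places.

0.600

Expected counts E_i = n·p_i: 163×0.12 = 19.56, 163×0.18 = 29.34, 163×0.18 = 29.34, 163×0.15 = 24.45, 163×0.12 = 19.56, 163×0.25 = 40.75.
cat         O        E   (O−E)²/E
0          20    19.56     0.0099
1          26    29.34     0.3802
2          31    29.34     0.0939
3          26    24.45     0.0983
4          19    19.56     0.0160
5+         41    40.75     0.0015
Sum = 0.600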